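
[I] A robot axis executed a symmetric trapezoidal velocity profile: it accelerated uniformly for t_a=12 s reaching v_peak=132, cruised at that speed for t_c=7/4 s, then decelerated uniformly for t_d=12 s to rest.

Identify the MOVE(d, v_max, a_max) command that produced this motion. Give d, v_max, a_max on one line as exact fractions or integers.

d=1815 v_max=132 a_max=11

a_max = 132/12 = 11
d_a = ½·132·12 = 792; d_c = 132·7/4 = 231
d = 2·792 + 231 = 1815
t_c = 7/4 > 0 ⇒ limit active, v_max = 132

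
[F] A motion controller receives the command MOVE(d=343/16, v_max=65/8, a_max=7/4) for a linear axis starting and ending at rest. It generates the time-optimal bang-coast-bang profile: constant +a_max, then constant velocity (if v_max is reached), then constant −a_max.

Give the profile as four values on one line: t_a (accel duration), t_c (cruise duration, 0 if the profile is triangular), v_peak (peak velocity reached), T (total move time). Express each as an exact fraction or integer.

t_a=7/2 t_c=0 v_peak=49/8 T=7

v_max²/a_max = (65/8)²/(7/4) = 4225/112
343/16 < 4225/112 so t_c = 0
v_peak = √(343/16·7/4) = √(2401/64) = 49/8
t_a = (49/8)/(7/4) = 7/2; t_c = 0
T = 2·7/2 = 7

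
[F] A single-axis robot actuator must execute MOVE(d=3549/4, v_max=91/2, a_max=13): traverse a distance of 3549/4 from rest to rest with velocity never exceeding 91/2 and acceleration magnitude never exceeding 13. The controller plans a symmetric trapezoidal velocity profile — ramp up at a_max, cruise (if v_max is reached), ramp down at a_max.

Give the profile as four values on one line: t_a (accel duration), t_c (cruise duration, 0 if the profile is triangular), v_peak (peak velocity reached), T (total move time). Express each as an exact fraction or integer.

(v_max)²/a_max = (91/2)²/13 = 637/4
3549/4 ≥ 637/4 → trapezoidal
t_a = (91/2)/13 = 7/2; v_peak = 91/2
d_cruise = 3549/4 − 637/4 = 728; t_c = 728/(91/2) = 16
T = 2·7/2 + 16 = 23

t_a=7/2 t_c=16 v_peak=91/2 T=23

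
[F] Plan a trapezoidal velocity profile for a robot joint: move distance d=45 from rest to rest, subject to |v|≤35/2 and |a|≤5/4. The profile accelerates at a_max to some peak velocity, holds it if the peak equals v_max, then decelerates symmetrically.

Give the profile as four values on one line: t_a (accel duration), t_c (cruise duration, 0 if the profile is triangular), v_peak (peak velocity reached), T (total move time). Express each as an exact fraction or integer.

(v_max)²/a_max = (35/2)²/(5/4) = 245
45 < 245 so t_c = 0
v_peak = √(45·5/4) = √(225/4) = 15/2
t_a = (15/2)/(5/4) = 6; t_c = 0
T = 2·6 = 12

t_a=6 t_c=0 v_peak=15/2 T=12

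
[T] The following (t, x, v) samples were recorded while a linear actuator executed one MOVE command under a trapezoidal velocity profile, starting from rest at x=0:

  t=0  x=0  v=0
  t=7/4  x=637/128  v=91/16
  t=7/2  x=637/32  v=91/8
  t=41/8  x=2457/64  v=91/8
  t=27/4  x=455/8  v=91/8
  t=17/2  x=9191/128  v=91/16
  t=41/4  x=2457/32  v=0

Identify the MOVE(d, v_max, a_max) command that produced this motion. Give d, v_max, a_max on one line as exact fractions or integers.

final state: t=41/4, x=2457/32, v=0 → d = 2457/32
a_max = (91/16−0)/(7/4−0) = 13/4
max v = 91/8 over t∈[7/2,27/4] → v_max = 91/8
check: 91/8·(7/2+13/4) = 2457/32 ✓

d=2457/32 v_max=91/8 a_max=13/4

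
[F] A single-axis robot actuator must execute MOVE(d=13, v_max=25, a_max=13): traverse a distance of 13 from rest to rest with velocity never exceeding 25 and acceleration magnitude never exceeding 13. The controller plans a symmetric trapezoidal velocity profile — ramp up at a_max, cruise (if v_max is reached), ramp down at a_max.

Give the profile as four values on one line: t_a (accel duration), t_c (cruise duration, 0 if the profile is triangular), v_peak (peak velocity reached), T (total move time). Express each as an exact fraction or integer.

vₘ²/aₘ = 25²/13 = 625/13
13 < 625/13 so t_c = 0
v_peak = √(13·13) = √169 = 13
t_a = 13/13 = 1; t_c = 0
T = 2·1 = 2

t_a=1 t_c=0 v_peak=13 T=2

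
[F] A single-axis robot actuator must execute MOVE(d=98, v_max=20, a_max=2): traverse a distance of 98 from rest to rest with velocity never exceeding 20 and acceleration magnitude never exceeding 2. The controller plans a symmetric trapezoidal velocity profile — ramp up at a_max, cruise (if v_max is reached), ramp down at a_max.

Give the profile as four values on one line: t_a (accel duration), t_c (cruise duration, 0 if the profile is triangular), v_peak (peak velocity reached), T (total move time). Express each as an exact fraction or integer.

t_a=7 t_c=0 v_peak=14 T=14

vₘ²/aₘ = 20²/2 = 200
98 < 200 → triangular
v_peak = √(98·2) = √196 = 14
t_a = 14/2 = 7; t_c = 0
T = 2·7 = 14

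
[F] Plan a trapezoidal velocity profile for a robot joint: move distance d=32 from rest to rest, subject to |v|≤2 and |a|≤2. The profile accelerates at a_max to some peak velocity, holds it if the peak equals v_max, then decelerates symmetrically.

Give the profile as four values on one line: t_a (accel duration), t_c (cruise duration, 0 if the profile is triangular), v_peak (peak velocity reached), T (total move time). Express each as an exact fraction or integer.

t_a=1 t_c=15 v_peak=2 T=17

vₘ²/aₘ = 2²/2 = 2
32 ≥ 2 so v_max reached
t_a = 2/2 = 1; v_peak = 2
d_cruise = 32 − 2 = 30; t_c = 30/2 = 15
T = 2·1 + 15 = 17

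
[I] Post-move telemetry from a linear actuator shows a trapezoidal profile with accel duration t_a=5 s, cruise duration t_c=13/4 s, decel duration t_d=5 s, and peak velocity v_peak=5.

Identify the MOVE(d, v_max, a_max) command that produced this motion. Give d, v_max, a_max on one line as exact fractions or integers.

d=165/4 v_max=5 a_max=1

a_max = 5/5 = 1
d_a = ½·5·5 = 25/2; d_c = 5·13/4 = 65/4
d = 2·25/2 + 65/4 = 165/4
t_c = 13/4 > 0 ⇒ limit active, v_max = 5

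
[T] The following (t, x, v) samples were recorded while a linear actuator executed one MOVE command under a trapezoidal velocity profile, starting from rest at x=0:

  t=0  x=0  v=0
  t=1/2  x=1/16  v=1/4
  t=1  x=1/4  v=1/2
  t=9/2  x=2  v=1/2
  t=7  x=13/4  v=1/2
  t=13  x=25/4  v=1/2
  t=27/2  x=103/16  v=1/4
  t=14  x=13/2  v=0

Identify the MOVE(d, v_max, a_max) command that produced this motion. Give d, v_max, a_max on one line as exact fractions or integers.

d=13/2 v_max=1/2 a_max=1/2

final state: t=14, x=13/2, v=0 → d = 13/2
a_max = (1/4−0)/(1/2−0) = 1/2
max v = 1/2 over t∈[1,13] → v_max = 1/2
check: 1/2·(1+12) = 13/2 ✓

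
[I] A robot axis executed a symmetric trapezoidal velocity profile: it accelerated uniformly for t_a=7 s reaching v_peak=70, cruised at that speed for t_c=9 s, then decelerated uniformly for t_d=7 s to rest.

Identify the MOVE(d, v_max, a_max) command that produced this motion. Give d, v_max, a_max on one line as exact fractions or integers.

a_max = 70/7 = 10
d_a = ½·70·7 = 245; d_c = 70·9 = 630
d = 2·245 + 630 = 1120
t_c = 9 > 0 → v_max = v_peak = 70

d=1120 v_max=70 a_max=10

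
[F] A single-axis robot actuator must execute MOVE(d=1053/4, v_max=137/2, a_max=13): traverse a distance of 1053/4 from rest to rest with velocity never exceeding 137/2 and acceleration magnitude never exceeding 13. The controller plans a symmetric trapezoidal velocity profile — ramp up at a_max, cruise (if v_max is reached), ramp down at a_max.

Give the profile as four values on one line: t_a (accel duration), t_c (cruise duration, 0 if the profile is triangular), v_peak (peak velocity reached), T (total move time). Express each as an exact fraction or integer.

vₘ²/aₘ = (137/2)²/13 = 18769/52
1053/4 < 18769/52 ⇒ no cruise
v_peak = √(1053/4·13) = √(13689/4) = 117/2
t_a = (117/2)/13 = 9/2; t_c = 0
T = 2·9/2 = 9

t_a=9/2 t_c=0 v_peak=117/2 T=9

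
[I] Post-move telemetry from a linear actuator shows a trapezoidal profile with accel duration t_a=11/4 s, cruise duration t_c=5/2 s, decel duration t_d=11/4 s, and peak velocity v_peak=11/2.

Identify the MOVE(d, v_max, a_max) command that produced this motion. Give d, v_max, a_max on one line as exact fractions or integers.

d=231/8 v_max=11/2 a_max=2

a_max = (11/2)/(11/4) = 2
d_a = ½·11/2·11/4 = 121/16; d_c = 11/2·5/2 = 55/4
d = 2·121/16 + 55/4 = 231/8
t_c = 5/2 > 0 ⇒ limit active, v_max = 11/2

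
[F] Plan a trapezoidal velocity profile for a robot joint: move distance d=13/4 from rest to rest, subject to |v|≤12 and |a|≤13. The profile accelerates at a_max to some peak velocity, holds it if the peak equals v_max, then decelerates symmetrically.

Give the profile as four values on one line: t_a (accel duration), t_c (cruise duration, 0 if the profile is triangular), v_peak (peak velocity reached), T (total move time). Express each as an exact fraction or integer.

t_a=1/2 t_c=0 v_peak=13/2 T=1

v_max²/a_max = 12²/13 = 144/13
13/4 < 144/13 so t_c = 0
v_peak = √(13/4·13) = √(169/4) = 13/2
t_a = (13/2)/13 = 1/2; t_c = 0
T = 2·1/2 = 1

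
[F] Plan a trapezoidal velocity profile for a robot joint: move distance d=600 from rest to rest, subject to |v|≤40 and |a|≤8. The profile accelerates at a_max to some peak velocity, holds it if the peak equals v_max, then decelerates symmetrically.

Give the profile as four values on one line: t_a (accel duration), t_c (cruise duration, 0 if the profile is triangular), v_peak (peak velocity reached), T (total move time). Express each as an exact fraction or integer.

t_a=5 t_c=10 v_peak=40 T=20

v_max²/a_max = 40²/8 = 200
600 ≥ 200 ⇒ cruise phase
t_a = 40/8 = 5; v_peak = 40
d_cruise = 600 − 200 = 400; t_c = 400/40 = 10
T = 2·5 + 10 = 20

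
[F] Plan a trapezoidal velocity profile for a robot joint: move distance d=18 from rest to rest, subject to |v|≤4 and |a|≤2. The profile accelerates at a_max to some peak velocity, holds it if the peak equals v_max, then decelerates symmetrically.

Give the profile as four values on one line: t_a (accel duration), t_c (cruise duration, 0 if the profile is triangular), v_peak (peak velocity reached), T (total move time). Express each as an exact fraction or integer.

v_max²/a_max = 4²/2 = 8
18 ≥ 8 ⇒ cruise phase
t_a = 4/2 = 2; v_peak = 4
d_cruise = 18 − 8 = 10; t_c = 10/4 = 5/2
T = 2·2 + 5/2 = 13/2

t_a=2 t_c=5/2 v_peak=4 T=13/2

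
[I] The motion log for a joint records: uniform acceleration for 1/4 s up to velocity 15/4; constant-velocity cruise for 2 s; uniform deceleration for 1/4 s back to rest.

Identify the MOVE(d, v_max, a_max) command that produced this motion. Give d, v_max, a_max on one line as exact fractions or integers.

d=135/16 v_max=15/4 a_max=15

a_max = (15/4)/(1/4) = 15
d_a = ½·15/4·1/4 = 15/32; d_c = 15/4·2 = 15/2
d = 2·15/32 + 15/2 = 135/16
t_c = 2 > 0 → v_max = v_peak = 15/4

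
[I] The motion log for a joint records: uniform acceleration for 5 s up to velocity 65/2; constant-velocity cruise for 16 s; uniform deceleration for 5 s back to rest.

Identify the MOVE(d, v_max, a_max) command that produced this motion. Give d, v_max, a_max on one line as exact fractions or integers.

d=1365/2 v_max=65/2 a_max=13/2

a_max = (65/2)/5 = 13/2
d_a = ½·65/2·5 = 325/4; d_c = 65/2·16 = 520
d = 2·325/4 + 520 = 1365/2
t_c = 16 > 0 ⇒ limit active, v_max = 65/2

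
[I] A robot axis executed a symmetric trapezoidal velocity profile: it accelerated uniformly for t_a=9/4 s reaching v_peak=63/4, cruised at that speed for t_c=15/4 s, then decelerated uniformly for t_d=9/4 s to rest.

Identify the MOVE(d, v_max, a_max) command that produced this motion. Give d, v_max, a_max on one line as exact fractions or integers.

a_max = (63/4)/(9/4) = 7
d_a = ½·63/4·9/4 = 567/32; d_c = 63/4·15/4 = 945/16
d = 2·567/32 + 945/16 = 189/2
t_c = 15/4 > 0 so v_max = 63/4

d=189/2 v_max=63/4 a_max=7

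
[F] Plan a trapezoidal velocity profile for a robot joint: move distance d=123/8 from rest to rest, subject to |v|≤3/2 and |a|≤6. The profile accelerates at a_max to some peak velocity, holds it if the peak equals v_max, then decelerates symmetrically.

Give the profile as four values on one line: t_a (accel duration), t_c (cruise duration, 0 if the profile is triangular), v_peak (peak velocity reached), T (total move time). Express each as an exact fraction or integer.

t_a=1/4 t_c=10 v_peak=3/2 T=21/2

vₘ²/aₘ = (3/2)²/6 = 3/8
123/8 ≥ 3/8 → trapezoidal
t_a = (3/2)/6 = 1/4; v_peak = 3/2
d_cruise = 123/8 − 3/8 = 15; t_c = 15/(3/2) = 10
T = 2·1/4 + 10 = 21/2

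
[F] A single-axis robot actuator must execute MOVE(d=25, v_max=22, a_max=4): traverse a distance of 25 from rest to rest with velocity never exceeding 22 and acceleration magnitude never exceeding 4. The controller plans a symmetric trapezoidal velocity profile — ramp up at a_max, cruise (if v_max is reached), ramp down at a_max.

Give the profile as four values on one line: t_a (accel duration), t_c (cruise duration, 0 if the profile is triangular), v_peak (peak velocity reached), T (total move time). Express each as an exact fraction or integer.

t_a=5/2 t_c=0 v_peak=10 T=5

v_max²/a_max = 22²/4 = 121
25 < 121 ⇒ no cruise
v_peak = √(25·4) = √100 = 10
t_a = 10/4 = 5/2; t_c = 0
T = 2·5/2 = 5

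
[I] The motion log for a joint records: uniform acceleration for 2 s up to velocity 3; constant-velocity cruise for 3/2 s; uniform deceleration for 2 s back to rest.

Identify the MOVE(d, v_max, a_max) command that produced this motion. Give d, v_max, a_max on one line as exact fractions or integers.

a_max = 3/2
d_a = ½·3·2 = 3; d_c = 3·3/2 = 9/2
d = 2·3 + 9/2 = 21/2
t_c = 3/2 > 0 so v_max = 3

d=21/2 v_max=3 a_max=3/2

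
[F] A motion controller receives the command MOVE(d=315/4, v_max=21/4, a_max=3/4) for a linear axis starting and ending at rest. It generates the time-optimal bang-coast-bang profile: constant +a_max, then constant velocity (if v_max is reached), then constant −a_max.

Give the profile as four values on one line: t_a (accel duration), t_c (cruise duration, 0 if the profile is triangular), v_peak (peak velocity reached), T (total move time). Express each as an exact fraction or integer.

v_max²/a_max = (21/4)²/(3/4) = 147/4
315/4 ≥ 147/4 so v_max reached
t_a = (21/4)/(3/4) = 7; v_peak = 21/4
d_cruise = 315/4 − 147/4 = 42; t_c = 42/(21/4) = 8
T = 2·7 + 8 = 22

t_a=7 t_c=8 v_peak=21/4 T=22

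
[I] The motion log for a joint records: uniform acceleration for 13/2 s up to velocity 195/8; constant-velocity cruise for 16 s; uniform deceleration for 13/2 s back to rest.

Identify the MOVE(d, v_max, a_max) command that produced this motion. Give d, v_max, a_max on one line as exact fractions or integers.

d=8775/16 v_max=195/8 a_max=15/4

a_max = (195/8)/(13/2) = 15/4
d_a = ½·195/8·13/2 = 2535/32; d_c = 195/8·16 = 390
d = 2·2535/32 + 390 = 8775/16
t_c = 16 > 0 ⇒ limit active, v_max = 195/8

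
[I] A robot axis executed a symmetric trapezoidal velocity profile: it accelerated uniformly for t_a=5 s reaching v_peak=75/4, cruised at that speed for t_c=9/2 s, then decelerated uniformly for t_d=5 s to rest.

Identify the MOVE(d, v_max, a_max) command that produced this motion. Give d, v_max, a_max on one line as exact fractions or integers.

a_max = (75/4)/5 = 15/4
d_a = ½·75/4·5 = 375/8; d_c = 75/4·9/2 = 675/8
d = 2·375/8 + 675/8 = 1425/8
t_c = 9/2 > 0 so v_max = 75/4

d=1425/8 v_max=75/4 a_max=15/4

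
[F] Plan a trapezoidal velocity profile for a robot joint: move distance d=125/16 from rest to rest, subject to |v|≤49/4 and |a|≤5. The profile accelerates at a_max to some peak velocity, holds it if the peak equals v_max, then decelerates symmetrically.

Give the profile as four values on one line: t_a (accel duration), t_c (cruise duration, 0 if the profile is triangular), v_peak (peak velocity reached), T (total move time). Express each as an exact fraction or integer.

t_a=5/4 t_c=0 v_peak=25/4 T=5/2

v_max²/a_max = (49/4)²/5 = 2401/80
125/16 < 2401/80 ⇒ no cruise
v_peak = √(125/16·5) = √(625/16) = 25/4
t_a = (25/4)/5 = 5/4; t_c = 0
T = 2·5/4 = 5/2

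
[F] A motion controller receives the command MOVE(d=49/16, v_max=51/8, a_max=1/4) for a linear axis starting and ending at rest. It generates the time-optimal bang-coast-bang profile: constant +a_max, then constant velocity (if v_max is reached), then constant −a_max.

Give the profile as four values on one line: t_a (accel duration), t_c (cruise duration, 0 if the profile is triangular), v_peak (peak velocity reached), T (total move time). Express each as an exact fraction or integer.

t_a=7/2 t_c=0 v_peak=7/8 T=7

(v_max)²/a_max = (51/8)²/(1/4) = 2601/16
49/16 < 2601/16 ⇒ no cruise
v_peak = √(49/16·1/4) = √(49/64) = 7/8
t_a = (7/8)/(1/4) = 7/2; t_c = 0
T = 2·7/2 = 7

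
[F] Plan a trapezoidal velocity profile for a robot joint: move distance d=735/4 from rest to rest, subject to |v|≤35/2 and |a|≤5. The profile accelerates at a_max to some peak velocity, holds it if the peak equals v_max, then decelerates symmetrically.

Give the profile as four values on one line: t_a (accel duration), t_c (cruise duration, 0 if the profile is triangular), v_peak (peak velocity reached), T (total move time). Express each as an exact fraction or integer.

t_a=7/2 t_c=7 v_peak=35/2 T=14

(v_max)²/a_max = (35/2)²/5 = 245/4
735/4 ≥ 245/4 ⇒ cruise phase
t_a = (35/2)/5 = 7/2; v_peak = 35/2
d_cruise = 735/4 − 245/4 = 245/2; t_c = (245/2)/(35/2) = 7
T = 2·7/2 + 7 = 14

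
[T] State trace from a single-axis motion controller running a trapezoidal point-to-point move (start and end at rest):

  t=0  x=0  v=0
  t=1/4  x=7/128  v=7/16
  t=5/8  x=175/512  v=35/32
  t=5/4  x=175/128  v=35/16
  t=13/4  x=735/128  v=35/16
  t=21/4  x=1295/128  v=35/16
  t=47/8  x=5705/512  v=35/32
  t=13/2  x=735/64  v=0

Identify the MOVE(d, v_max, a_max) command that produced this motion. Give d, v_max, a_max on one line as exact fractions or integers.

d=735/64 v_max=35/16 a_max=7/4

final state: t=13/2, x=735/64, v=0 → d = 735/64
a_max = (7/16−0)/(1/4−0) = 7/4
max v = 35/16 over t∈[5/4,21/4] → v_max = 35/16
check: 35/16·(5/4+4) = 735/64 ✓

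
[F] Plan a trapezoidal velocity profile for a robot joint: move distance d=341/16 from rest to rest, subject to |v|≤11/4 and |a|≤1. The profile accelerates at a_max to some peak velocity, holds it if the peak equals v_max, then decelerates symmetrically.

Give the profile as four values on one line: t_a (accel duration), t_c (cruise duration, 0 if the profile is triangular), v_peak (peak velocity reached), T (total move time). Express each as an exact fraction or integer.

t_a=11/4 t_c=5 v_peak=11/4 T=21/2

vₘ²/aₘ = (11/4)²/1 = 121/16
341/16 ≥ 121/16 → trapezoidal
t_a = (11/4)/1 = 11/4; v_peak = 11/4
d_cruise = 341/16 − 121/16 = 55/4; t_c = (55/4)/(11/4) = 5
T = 2·11/4 + 5 = 21/2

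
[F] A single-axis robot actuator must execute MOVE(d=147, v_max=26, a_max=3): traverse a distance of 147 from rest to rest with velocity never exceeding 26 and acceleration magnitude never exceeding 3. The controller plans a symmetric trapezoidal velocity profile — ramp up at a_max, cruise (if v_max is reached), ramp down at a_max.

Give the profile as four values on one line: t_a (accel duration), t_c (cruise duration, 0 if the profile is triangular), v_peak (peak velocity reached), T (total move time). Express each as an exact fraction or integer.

t_a=7 t_c=0 v_peak=21 T=14

(v_max)²/a_max = 26²/3 = 676/3
147 < 676/3 → triangular
v_peak = √(147·3) = √441 = 21
t_a = 21/3 = 7; t_c = 0
T = 2·7 = 14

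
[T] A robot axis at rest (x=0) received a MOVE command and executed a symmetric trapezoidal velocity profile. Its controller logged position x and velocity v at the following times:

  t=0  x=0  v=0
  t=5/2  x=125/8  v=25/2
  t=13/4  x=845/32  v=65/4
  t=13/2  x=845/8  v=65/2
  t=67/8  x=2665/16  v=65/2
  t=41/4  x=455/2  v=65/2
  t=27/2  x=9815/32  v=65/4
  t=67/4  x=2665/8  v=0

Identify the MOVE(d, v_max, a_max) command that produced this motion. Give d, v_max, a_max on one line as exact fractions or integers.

d=2665/8 v_max=65/2 a_max=5

final state: t=67/4, x=2665/8, v=0 → d = 2665/8
a_max = (25/2−0)/(5/2−0) = 5
max v = 65/2 over t∈[13/2,41/4] → v_max = 65/2
check: 65/2·(13/2+15/4) = 2665/8 ✓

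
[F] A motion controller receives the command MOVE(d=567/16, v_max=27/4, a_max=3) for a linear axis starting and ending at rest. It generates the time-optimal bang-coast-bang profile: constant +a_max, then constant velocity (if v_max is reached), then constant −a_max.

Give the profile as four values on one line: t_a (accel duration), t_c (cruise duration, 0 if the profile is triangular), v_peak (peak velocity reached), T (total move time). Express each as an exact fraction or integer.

t_a=9/4 t_c=3 v_peak=27/4 T=15/2

vₘ²/aₘ = (27/4)²/3 = 243/16
567/16 ≥ 243/16 ⇒ cruise phase
t_a = (27/4)/3 = 9/4; v_peak = 27/4
d_cruise = 567/16 − 243/16 = 81/4; t_c = (81/4)/(27/4) = 3
T = 2·9/4 + 3 = 15/2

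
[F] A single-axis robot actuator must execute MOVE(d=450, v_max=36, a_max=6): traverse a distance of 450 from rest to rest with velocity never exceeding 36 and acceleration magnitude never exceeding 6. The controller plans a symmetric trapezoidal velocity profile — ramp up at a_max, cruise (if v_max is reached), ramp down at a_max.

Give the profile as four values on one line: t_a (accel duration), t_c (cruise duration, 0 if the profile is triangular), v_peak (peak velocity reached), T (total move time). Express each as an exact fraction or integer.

vₘ²/aₘ = 36²/6 = 216
450 ≥ 216 ⇒ cruise phase
t_a = 36/6 = 6; v_peak = 36
d_cruise = 450 − 216 = 234; t_c = 234/36 = 13/2
T = 2·6 + 13/2 = 37/2

t_a=6 t_c=13/2 v_peak=36 T=37/2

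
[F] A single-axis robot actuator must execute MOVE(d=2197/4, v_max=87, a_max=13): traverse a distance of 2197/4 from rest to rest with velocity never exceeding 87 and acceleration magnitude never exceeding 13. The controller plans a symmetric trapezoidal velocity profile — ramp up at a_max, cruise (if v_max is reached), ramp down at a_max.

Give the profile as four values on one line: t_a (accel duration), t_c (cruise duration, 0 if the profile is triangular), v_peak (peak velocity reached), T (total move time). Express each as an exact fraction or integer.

v_max²/a_max = 87²/13 = 7569/13
2197/4 < 7569/13 ⇒ no cruise
v_peak = √(2197/4·13) = √(28561/4) = 169/2
t_a = (169/2)/13 = 13/2; t_c = 0
T = 2·13/2 = 13

t_a=13/2 t_c=0 v_peak=169/2 T=13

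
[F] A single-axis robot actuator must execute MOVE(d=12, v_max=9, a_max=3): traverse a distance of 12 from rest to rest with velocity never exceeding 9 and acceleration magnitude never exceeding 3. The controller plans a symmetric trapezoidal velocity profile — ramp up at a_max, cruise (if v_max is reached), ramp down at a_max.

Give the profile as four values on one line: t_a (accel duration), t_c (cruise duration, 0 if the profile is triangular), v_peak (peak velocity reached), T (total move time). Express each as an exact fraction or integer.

t_a=2 t_c=0 v_peak=6 T=4

vₘ²/aₘ = 9²/3 = 27
12 < 27 ⇒ no cruise
v_peak = √(12·3) = √36 = 6
t_a = 6/3 = 2; t_c = 0
T = 2·2 = 4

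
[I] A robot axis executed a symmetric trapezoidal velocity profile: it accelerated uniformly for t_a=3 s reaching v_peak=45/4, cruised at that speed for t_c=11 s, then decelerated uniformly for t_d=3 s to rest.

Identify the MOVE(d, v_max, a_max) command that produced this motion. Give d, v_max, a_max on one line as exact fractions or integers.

d=315/2 v_max=45/4 a_max=15/4

a_max = (45/4)/3 = 15/4
d_a = ½·45/4·3 = 135/8; d_c = 45/4·11 = 495/4
d = 2·135/8 + 495/4 = 315/2
t_c = 11 > 0 ⇒ limit active, v_max = 45/4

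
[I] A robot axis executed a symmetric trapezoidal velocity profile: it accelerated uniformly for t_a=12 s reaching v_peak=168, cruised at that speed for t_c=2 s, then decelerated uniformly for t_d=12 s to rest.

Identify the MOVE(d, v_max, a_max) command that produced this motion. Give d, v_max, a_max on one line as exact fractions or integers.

a_max = 168/12 = 14
d_a = ½·168·12 = 1008; d_c = 168·2 = 336
d = 2·1008 + 336 = 2352
t_c = 2 > 0 → v_max = v_peak = 168

d=2352 v_max=168 a_max=14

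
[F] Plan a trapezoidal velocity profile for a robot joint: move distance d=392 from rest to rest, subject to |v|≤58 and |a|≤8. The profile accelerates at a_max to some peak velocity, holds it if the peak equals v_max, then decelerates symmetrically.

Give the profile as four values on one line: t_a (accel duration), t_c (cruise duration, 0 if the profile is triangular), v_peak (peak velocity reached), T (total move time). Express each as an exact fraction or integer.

t_a=7 t_c=0 v_peak=56 T=14

(v_max)²/a_max = 58²/8 = 841/2
392 < 841/2 ⇒ no cruise
v_peak = √(392·8) = √3136 = 56
t_a = 56/8 = 7; t_c = 0
T = 2·7 = 14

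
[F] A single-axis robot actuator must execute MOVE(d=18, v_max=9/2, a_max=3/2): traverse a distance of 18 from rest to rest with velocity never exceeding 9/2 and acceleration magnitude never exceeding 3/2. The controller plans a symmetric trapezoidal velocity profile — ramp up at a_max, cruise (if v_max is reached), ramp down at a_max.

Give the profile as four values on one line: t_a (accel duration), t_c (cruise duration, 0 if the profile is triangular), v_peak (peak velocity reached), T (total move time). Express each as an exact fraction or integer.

t_a=3 t_c=1 v_peak=9/2 T=7

v_max²/a_max = (9/2)²/(3/2) = 27/2
18 ≥ 27/2 → trapezoidal
t_a = (9/2)/(3/2) = 3; v_peak = 9/2
d_cruise = 18 − 27/2 = 9/2; t_c = (9/2)/(9/2) = 1
T = 2·3 + 1 = 7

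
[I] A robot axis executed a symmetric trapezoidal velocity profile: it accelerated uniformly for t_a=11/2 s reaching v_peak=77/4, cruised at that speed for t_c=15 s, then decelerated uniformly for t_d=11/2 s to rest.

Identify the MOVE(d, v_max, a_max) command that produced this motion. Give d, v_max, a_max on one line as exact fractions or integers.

a_max = (77/4)/(11/2) = 7/2
d_a = ½·77/4·11/2 = 847/16; d_c = 77/4·15 = 1155/4
d = 2·847/16 + 1155/4 = 3157/8
t_c = 15 > 0 ⇒ limit active, v_max = 77/4

d=3157/8 v_max=77/4 a_max=7/2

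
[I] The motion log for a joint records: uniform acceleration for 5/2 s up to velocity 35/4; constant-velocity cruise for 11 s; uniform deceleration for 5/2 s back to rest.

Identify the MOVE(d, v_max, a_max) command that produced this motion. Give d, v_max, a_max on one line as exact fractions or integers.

d=945/8 v_max=35/4 a_max=7/2

a_max = (35/4)/(5/2) = 7/2
d_a = ½·35/4·5/2 = 175/16; d_c = 35/4·11 = 385/4
d = 2·175/16 + 385/4 = 945/8
t_c = 11 > 0 so v_max = 35/4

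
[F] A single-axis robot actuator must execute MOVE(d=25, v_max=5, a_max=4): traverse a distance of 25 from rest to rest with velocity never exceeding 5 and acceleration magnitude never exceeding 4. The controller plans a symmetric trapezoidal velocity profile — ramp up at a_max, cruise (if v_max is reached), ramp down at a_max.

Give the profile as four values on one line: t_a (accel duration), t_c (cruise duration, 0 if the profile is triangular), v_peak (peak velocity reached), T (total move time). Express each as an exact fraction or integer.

vₘ²/aₘ = 5²/4 = 25/4
25 ≥ 25/4 ⇒ cruise phase
t_a = 5/4; v_peak = 5
d_cruise = 25 − 25/4 = 75/4; t_c = (75/4)/5 = 15/4
T = 2·5/4 + 15/4 = 25/4

t_a=5/4 t_c=15/4 v_peak=5 T=25/4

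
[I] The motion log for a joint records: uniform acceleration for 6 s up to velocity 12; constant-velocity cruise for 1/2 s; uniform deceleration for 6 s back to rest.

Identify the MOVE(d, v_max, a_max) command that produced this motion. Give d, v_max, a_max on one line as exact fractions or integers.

d=78 v_max=12 a_max=2

a_max = 12/6 = 2
d_a = ½·12·6 = 36; d_c = 12·1/2 = 6
d = 2·36 + 6 = 78
t_c = 1/2 > 0 so v_max = 12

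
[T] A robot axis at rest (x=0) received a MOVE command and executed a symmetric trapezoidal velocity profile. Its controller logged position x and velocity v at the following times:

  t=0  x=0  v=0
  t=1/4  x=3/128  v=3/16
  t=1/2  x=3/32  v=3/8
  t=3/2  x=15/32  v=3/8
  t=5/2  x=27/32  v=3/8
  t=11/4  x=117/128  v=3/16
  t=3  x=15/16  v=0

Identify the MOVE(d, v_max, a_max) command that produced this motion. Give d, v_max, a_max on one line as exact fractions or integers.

final state: t=3, x=15/16, v=0 → d = 15/16
a_max = (3/16−0)/(1/4−0) = 3/4
max v = 3/8 over t∈[1/2,5/2] → v_max = 3/8
check: 3/8·(1/2+2) = 15/16 ✓

d=15/16 v_max=3/8 a_max=3/4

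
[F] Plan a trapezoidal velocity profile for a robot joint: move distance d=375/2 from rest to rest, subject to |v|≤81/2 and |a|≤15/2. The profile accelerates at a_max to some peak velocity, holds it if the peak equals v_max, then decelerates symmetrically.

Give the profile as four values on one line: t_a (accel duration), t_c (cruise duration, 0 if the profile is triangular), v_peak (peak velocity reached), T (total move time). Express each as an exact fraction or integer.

t_a=5 t_c=0 v_peak=75/2 T=10

v_max²/a_max = (81/2)²/(15/2) = 2187/10
375/2 < 2187/10 so t_c = 0
v_peak = √(375/2·15/2) = √(5625/4) = 75/2
t_a = (75/2)/(15/2) = 5; t_c = 0
T = 2·5 = 10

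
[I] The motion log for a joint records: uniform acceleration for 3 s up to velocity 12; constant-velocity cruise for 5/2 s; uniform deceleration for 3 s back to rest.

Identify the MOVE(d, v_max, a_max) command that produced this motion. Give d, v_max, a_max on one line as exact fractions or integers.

d=66 v_max=12 a_max=4

a_max = 12/3 = 4
d_a = ½·12·3 = 18; d_c = 12·5/2 = 30
d = 2·18 + 30 = 66
t_c = 5/2 > 0 → v_max = v_peak = 12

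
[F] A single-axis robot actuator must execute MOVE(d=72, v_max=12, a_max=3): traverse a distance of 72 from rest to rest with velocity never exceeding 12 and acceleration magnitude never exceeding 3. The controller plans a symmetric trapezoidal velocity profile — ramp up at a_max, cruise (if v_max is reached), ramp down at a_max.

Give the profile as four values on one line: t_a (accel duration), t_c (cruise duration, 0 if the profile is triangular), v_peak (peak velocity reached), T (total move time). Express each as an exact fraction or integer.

(v_max)²/a_max = 12²/3 = 48
72 ≥ 48 → trapezoidal
t_a = 12/3 = 4; v_peak = 12
d_cruise = 72 − 48 = 24; t_c = 24/12 = 2
T = 2·4 + 2 = 10

t_a=4 t_c=2 v_peak=12 T=10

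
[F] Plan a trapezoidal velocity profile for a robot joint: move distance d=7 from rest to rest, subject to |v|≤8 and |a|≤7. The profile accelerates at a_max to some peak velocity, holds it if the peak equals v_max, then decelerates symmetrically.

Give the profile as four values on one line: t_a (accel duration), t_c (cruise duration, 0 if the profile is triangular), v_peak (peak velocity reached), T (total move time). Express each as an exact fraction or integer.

vₘ²/aₘ = 8²/7 = 64/7
7 < 64/7 ⇒ no cruise
v_peak = √(7·7) = √49 = 7
t_a = 7/7 = 1; t_c = 0
T = 2·1 = 2

t_a=1 t_c=0 v_peak=7 T=2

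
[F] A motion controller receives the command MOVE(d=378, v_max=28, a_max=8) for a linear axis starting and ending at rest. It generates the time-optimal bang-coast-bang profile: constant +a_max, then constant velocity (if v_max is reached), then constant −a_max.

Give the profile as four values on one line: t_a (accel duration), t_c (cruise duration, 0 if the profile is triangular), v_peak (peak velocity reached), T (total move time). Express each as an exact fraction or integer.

(v_max)²/a_max = 28²/8 = 98
378 ≥ 98 so v_max reached
t_a = 28/8 = 7/2; v_peak = 28
d_cruise = 378 − 98 = 280; t_c = 280/28 = 10
T = 2·7/2 + 10 = 17

t_a=7/2 t_c=10 v_peak=28 T=17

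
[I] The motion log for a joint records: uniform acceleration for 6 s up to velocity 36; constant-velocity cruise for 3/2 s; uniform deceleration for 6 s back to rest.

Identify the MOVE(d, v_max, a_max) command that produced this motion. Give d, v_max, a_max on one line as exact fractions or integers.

d=270 v_max=36 a_max=6

a_max = 36/6 = 6
d_a = ½·36·6 = 108; d_c = 36·3/2 = 54
d = 2·108 + 54 = 270
t_c = 3/2 > 0 → v_max = v_peak = 36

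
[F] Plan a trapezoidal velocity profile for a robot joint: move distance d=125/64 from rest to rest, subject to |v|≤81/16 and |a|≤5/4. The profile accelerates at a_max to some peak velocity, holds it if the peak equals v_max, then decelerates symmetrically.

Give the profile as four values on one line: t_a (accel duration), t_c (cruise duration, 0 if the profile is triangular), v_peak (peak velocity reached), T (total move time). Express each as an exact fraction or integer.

v_max²/a_max = (81/16)²/(5/4) = 6561/320
125/64 < 6561/320 ⇒ no cruise
v_peak = √(125/64·5/4) = √(625/256) = 25/16
t_a = (25/16)/(5/4) = 5/4; t_c = 0
T = 2·5/4 = 5/2

t_a=5/4 t_c=0 v_peak=25/16 T=5/2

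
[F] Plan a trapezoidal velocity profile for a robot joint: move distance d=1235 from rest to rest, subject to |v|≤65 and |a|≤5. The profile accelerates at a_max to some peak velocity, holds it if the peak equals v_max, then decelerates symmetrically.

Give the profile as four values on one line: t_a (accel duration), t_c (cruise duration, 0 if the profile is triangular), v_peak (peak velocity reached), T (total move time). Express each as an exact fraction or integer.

t_a=13 t_c=6 v_peak=65 T=32

(v_max)²/a_max = 65²/5 = 845
1235 ≥ 845 so v_max reached
t_a = 65/5 = 13; v_peak = 65
d_cruise = 1235 − 845 = 390; t_c = 390/65 = 6
T = 2·13 + 6 = 32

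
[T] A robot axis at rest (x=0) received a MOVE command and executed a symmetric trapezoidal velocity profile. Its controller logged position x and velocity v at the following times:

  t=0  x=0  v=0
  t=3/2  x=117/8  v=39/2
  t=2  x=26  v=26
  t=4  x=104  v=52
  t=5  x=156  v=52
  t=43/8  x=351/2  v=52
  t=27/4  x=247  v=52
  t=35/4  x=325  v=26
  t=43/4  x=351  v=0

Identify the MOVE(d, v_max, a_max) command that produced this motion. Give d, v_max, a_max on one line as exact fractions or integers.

final state: t=43/4, x=351, v=0 → d = 351
a_max = (39/2−0)/(3/2−0) = 13
max v = 52 over t∈[4,27/4] → v_max = 52
check: 52·(4+11/4) = 351 ✓

d=351 v_max=52 a_max=13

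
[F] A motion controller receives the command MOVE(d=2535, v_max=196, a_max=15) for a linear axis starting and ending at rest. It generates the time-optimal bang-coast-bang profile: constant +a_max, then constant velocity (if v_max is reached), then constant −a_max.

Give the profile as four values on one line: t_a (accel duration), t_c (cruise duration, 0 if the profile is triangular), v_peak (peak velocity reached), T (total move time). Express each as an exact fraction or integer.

t_a=13 t_c=0 v_peak=195 T=26

(v_max)²/a_max = 196²/15 = 38416/15
2535 < 38416/15 → triangular
v_peak = √(2535·15) = √38025 = 195
t_a = 195/15 = 13; t_c = 0
T = 2·13 = 26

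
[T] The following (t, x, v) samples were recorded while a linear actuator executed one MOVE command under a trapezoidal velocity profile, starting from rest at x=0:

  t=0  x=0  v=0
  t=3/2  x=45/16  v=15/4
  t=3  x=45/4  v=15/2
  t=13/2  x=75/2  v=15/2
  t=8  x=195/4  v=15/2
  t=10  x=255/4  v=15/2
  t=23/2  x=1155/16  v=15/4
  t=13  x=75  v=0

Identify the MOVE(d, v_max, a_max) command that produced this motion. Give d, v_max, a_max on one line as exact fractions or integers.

d=75 v_max=15/2 a_max=5/2

final state: t=13, x=75, v=0 → d = 75
a_max = (15/4−0)/(3/2−0) = 5/2
max v = 15/2 over t∈[3,10] → v_max = 15/2
check: 15/2·(3+7) = 75 ✓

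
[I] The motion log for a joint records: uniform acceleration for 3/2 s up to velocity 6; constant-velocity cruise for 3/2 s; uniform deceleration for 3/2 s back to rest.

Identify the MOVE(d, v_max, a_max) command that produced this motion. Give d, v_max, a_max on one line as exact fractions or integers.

a_max = 6/(3/2) = 4
d_a = ½·6·3/2 = 9/2; d_c = 6·3/2 = 9
d = 2·9/2 + 9 = 18
t_c = 3/2 > 0 → v_max = v_peak = 6

d=18 v_max=6 a_max=4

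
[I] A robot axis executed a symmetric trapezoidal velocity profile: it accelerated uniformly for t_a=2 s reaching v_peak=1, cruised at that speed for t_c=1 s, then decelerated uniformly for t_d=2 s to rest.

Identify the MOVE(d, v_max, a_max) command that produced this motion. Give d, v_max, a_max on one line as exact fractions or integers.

d=3 v_max=1 a_max=1/2

a_max = 1/2
d_a = ½·1·2 = 1; d_c = 1·1 = 1
d = 2·1 + 1 = 3
t_c = 1 > 0 ⇒ limit active, v_max = 1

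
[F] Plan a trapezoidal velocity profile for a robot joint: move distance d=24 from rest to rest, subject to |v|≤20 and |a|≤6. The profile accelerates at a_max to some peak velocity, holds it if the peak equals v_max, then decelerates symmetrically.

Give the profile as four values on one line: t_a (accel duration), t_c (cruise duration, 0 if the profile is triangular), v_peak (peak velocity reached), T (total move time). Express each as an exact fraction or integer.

t_a=2 t_c=0 v_peak=12 T=4

(v_max)²/a_max = 20²/6 = 200/3
24 < 200/3 ⇒ no cruise
v_peak = √(24·6) = √144 = 12
t_a = 12/6 = 2; t_c = 0
T = 2·2 = 4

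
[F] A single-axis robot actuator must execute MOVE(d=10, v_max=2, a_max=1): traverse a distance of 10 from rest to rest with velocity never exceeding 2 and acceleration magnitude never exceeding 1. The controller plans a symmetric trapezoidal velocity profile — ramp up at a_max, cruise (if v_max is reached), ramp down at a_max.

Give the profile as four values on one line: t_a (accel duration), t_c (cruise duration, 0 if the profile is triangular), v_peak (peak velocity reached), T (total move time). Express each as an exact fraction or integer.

v_max²/a_max = 2²/1 = 4
10 ≥ 4 so v_max reached
t_a = 2/1 = 2; v_peak = 2
d_cruise = 10 − 4 = 6; t_c = 6/2 = 3
T = 2·2 + 3 = 7

t_a=2 t_c=3 v_peak=2 T=7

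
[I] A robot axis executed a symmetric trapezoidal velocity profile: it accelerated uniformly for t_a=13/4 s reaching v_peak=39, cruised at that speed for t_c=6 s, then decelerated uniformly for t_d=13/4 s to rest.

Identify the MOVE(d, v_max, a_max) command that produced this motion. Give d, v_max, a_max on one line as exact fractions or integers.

a_max = 39/(13/4) = 12
d_a = ½·39·13/4 = 507/8; d_c = 39·6 = 234
d = 2·507/8 + 234 = 1443/4
t_c = 6 > 0 so v_max = 39

d=1443/4 v_max=39 a_max=12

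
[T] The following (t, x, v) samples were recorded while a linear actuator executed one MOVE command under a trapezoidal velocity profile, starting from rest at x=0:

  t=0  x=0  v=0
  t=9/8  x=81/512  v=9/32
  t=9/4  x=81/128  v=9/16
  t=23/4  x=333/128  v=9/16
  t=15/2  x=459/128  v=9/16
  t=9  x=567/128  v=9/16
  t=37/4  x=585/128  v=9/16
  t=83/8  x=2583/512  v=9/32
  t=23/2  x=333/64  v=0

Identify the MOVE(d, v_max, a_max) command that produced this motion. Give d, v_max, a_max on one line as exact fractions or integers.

d=333/64 v_max=9/16 a_max=1/4

final state: t=23/2, x=333/64, v=0 → d = 333/64
a_max = (9/32−0)/(9/8−0) = 1/4
max v = 9/16 over t∈[9/4,37/4] → v_max = 9/16
check: 9/16·(9/4+7) = 333/64 ✓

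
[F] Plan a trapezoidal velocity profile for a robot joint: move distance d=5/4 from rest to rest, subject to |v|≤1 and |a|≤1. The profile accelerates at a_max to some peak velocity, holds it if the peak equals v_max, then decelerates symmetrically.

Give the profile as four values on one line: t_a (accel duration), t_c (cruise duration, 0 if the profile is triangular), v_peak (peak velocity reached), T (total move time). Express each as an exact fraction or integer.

(v_max)²/a_max = 1²/1 = 1
5/4 ≥ 1 → trapezoidal
t_a = 1/1 = 1; v_peak = 1
d_cruise = 5/4 − 1 = 1/4; t_c = (1/4)/1 = 1/4
T = 2·1 + 1/4 = 9/4

t_a=1 t_c=1/4 v_peak=1 T=9/4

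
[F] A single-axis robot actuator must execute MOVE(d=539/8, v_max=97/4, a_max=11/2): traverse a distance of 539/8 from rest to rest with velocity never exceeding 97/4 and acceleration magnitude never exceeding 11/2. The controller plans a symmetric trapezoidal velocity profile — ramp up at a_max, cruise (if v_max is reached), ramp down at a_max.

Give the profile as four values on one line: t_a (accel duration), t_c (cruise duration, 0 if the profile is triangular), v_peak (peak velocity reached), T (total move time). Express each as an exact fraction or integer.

t_a=7/2 t_c=0 v_peak=77/4 T=7

vₘ²/aₘ = (97/4)²/(11/2) = 9409/88
539/8 < 9409/88 so t_c = 0
v_peak = √(539/8·11/2) = √(5929/16) = 77/4
t_a = (77/4)/(11/2) = 7/2; t_c = 0
T = 2·7/2 = 7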